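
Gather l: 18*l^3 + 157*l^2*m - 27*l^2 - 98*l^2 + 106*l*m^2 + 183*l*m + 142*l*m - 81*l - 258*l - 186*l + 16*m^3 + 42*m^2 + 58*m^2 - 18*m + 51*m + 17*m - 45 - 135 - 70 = 18*l^3 + l^2*(157*m - 125) + l*(106*m^2 + 325*m - 525) + 16*m^3 + 100*m^2 + 50*m - 250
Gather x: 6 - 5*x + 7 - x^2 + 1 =-x^2 - 5*x + 14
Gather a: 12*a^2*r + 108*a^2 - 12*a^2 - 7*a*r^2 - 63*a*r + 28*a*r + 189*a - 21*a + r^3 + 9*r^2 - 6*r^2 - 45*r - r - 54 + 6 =a^2*(12*r + 96) + a*(-7*r^2 - 35*r + 168) + r^3 + 3*r^2 - 46*r - 48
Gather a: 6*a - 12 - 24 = 6*a - 36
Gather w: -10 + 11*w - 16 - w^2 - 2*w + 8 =-w^2 + 9*w - 18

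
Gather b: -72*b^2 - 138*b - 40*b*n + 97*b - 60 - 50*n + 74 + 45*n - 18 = -72*b^2 + b*(-40*n - 41) - 5*n - 4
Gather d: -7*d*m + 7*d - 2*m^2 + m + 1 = d*(7 - 7*m) - 2*m^2 + m + 1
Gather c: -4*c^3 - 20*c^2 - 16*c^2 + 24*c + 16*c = -4*c^3 - 36*c^2 + 40*c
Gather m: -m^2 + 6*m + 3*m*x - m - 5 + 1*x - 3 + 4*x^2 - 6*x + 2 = -m^2 + m*(3*x + 5) + 4*x^2 - 5*x - 6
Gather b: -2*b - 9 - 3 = -2*b - 12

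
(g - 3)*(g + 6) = g^2 + 3*g - 18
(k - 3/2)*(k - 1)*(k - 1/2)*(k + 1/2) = k^4 - 5*k^3/2 + 5*k^2/4 + 5*k/8 - 3/8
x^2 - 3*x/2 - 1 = (x - 2)*(x + 1/2)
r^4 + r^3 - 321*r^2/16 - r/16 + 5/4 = (r - 4)*(r - 1/4)*(r + 1/4)*(r + 5)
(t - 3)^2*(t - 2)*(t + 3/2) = t^4 - 13*t^3/2 + 9*t^2 + 27*t/2 - 27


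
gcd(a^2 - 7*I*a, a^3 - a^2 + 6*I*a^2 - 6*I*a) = a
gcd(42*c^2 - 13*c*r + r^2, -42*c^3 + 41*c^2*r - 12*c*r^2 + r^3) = -7*c + r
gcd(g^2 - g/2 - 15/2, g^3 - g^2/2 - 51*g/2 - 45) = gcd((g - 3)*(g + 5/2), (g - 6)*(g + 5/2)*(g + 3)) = g + 5/2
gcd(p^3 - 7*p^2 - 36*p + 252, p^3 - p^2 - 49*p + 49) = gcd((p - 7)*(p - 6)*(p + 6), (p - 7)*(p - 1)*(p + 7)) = p - 7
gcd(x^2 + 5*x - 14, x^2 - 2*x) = x - 2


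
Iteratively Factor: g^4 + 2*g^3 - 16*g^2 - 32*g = (g - 4)*(g^3 + 6*g^2 + 8*g) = (g - 4)*(g + 2)*(g^2 + 4*g) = g*(g - 4)*(g + 2)*(g + 4)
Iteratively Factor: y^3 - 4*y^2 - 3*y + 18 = (y - 3)*(y^2 - y - 6) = (y - 3)*(y + 2)*(y - 3)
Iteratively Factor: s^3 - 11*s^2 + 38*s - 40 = (s - 2)*(s^2 - 9*s + 20) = (s - 4)*(s - 2)*(s - 5)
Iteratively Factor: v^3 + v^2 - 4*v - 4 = (v + 1)*(v^2 - 4) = (v + 1)*(v + 2)*(v - 2)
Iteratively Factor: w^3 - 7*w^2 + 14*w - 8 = (w - 1)*(w^2 - 6*w + 8) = (w - 4)*(w - 1)*(w - 2)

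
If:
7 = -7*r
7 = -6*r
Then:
No Solution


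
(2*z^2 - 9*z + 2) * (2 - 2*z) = -4*z^3 + 22*z^2 - 22*z + 4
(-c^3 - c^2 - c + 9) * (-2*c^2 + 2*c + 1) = 2*c^5 - c^3 - 21*c^2 + 17*c + 9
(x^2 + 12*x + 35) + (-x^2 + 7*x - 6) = 19*x + 29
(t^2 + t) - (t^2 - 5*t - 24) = 6*t + 24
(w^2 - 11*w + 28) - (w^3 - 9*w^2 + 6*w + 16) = -w^3 + 10*w^2 - 17*w + 12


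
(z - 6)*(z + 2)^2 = z^3 - 2*z^2 - 20*z - 24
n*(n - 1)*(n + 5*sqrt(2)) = n^3 - n^2 + 5*sqrt(2)*n^2 - 5*sqrt(2)*n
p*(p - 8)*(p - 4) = p^3 - 12*p^2 + 32*p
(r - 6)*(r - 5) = r^2 - 11*r + 30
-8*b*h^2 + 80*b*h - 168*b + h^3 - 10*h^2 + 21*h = (-8*b + h)*(h - 7)*(h - 3)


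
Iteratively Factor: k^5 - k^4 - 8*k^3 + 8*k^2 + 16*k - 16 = (k - 1)*(k^4 - 8*k^2 + 16) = (k - 2)*(k - 1)*(k^3 + 2*k^2 - 4*k - 8) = (k - 2)*(k - 1)*(k + 2)*(k^2 - 4) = (k - 2)^2*(k - 1)*(k + 2)*(k + 2)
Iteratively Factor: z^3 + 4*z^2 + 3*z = (z + 1)*(z^2 + 3*z) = z*(z + 1)*(z + 3)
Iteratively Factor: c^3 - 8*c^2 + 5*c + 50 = (c - 5)*(c^2 - 3*c - 10) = (c - 5)^2*(c + 2)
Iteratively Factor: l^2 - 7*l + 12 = (l - 4)*(l - 3)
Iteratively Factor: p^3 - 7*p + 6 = (p - 1)*(p^2 + p - 6) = (p - 1)*(p + 3)*(p - 2)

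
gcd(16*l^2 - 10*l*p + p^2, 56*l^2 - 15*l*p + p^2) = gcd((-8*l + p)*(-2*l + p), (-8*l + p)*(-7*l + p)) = -8*l + p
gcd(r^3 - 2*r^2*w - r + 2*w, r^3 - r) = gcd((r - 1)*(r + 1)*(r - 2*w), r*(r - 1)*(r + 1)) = r^2 - 1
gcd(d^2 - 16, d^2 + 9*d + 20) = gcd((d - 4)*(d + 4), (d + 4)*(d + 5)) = d + 4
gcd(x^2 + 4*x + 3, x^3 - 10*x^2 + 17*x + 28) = x + 1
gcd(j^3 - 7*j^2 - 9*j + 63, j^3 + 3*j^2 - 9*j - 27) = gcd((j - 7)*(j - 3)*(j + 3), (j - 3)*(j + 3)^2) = j^2 - 9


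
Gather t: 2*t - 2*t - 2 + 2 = 0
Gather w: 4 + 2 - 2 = 4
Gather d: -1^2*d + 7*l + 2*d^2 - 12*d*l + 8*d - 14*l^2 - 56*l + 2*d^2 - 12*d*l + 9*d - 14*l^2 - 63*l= 4*d^2 + d*(16 - 24*l) - 28*l^2 - 112*l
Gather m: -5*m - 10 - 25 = -5*m - 35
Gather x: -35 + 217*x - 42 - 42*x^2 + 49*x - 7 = -42*x^2 + 266*x - 84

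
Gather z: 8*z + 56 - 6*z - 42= 2*z + 14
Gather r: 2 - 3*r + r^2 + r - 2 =r^2 - 2*r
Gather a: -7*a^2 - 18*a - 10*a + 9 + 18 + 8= -7*a^2 - 28*a + 35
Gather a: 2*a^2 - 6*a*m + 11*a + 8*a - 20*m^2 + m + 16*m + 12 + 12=2*a^2 + a*(19 - 6*m) - 20*m^2 + 17*m + 24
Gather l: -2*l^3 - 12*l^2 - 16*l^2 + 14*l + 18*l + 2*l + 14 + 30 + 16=-2*l^3 - 28*l^2 + 34*l + 60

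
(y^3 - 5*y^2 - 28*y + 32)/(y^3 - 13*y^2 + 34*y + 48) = (y^2 + 3*y - 4)/(y^2 - 5*y - 6)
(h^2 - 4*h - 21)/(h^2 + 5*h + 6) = (h - 7)/(h + 2)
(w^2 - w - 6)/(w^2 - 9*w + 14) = (w^2 - w - 6)/(w^2 - 9*w + 14)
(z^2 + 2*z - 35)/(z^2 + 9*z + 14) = (z - 5)/(z + 2)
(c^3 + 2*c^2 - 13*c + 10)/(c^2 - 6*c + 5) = (c^2 + 3*c - 10)/(c - 5)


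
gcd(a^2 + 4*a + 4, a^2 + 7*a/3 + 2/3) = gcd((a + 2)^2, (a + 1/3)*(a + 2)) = a + 2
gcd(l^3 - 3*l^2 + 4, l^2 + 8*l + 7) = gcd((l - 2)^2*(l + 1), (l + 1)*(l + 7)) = l + 1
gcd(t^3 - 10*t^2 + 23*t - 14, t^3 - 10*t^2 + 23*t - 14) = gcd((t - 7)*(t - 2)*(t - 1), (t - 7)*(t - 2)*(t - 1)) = t^3 - 10*t^2 + 23*t - 14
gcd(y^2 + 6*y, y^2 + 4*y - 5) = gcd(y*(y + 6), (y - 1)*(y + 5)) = 1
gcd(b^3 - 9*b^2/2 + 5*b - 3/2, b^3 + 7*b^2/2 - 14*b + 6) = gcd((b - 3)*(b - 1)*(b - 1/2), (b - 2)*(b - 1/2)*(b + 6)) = b - 1/2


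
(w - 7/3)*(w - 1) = w^2 - 10*w/3 + 7/3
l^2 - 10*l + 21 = (l - 7)*(l - 3)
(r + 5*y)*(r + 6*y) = r^2 + 11*r*y + 30*y^2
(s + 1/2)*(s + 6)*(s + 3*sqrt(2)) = s^3 + 3*sqrt(2)*s^2 + 13*s^2/2 + 3*s + 39*sqrt(2)*s/2 + 9*sqrt(2)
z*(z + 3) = z^2 + 3*z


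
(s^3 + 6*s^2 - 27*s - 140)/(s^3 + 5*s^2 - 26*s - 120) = (s + 7)/(s + 6)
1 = 1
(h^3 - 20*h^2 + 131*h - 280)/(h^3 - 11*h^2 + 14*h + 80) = (h - 7)/(h + 2)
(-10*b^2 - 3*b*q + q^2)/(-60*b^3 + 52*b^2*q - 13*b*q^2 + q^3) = (2*b + q)/(12*b^2 - 8*b*q + q^2)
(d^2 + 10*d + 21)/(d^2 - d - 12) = (d + 7)/(d - 4)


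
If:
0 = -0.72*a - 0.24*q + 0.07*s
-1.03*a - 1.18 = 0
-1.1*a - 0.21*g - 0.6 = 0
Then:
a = -1.15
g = 3.14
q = 0.291666666666667*s + 3.43689320388349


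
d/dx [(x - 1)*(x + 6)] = 2*x + 5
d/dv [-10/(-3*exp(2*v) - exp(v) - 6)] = (-60*exp(v) - 10)*exp(v)/(3*exp(2*v) + exp(v) + 6)^2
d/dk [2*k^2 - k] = 4*k - 1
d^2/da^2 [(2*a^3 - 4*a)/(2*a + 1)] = 4*(4*a^3 + 6*a^2 + 3*a + 4)/(8*a^3 + 12*a^2 + 6*a + 1)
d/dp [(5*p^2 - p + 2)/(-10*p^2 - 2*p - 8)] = (-5*p^2 - 10*p + 3)/(25*p^4 + 10*p^3 + 41*p^2 + 8*p + 16)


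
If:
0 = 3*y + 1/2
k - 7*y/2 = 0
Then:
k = -7/12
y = -1/6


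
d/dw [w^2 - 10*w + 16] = 2*w - 10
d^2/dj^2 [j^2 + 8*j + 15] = 2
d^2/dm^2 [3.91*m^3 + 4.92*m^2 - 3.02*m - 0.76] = 23.46*m + 9.84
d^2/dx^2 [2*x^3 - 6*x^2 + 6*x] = 12*x - 12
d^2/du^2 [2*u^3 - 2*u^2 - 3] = 12*u - 4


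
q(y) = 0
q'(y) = 0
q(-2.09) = 0.00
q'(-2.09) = 0.00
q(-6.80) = 0.00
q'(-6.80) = 0.00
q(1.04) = 0.00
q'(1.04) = 0.00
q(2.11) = 0.00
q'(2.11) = 0.00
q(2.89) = 0.00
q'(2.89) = 0.00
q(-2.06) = 0.00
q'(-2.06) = 0.00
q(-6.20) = 0.00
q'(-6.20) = 0.00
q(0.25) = 0.00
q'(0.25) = 0.00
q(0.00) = 0.00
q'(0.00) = 0.00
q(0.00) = 0.00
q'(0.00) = 0.00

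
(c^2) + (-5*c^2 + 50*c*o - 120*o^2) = -4*c^2 + 50*c*o - 120*o^2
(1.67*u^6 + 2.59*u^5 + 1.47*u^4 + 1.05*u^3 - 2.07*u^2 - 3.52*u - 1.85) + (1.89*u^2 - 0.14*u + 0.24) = 1.67*u^6 + 2.59*u^5 + 1.47*u^4 + 1.05*u^3 - 0.18*u^2 - 3.66*u - 1.61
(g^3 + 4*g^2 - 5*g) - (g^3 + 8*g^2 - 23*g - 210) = -4*g^2 + 18*g + 210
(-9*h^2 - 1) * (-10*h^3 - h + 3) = 90*h^5 + 19*h^3 - 27*h^2 + h - 3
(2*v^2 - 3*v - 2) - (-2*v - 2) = 2*v^2 - v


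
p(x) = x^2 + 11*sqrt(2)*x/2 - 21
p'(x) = 2*x + 11*sqrt(2)/2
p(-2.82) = -34.98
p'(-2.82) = 2.14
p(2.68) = 7.03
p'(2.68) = 13.14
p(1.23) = -9.92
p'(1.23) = 10.24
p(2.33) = 2.55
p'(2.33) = 12.44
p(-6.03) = -31.54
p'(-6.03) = -4.28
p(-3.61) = -36.05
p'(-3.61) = 0.56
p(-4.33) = -35.93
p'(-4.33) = -0.88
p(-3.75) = -36.11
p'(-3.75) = 0.28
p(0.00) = -21.00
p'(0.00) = 7.78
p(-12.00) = 29.66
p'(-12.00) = -16.22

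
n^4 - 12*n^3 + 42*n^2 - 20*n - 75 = (n - 5)^2*(n - 3)*(n + 1)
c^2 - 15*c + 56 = (c - 8)*(c - 7)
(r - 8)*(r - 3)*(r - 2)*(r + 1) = r^4 - 12*r^3 + 33*r^2 - 2*r - 48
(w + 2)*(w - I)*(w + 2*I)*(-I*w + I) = -I*w^4 + w^3 - I*w^3 + w^2 - 2*w - 2*I*w + 4*I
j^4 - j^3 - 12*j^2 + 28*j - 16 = (j - 2)^2*(j - 1)*(j + 4)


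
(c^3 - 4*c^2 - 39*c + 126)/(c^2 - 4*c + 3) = (c^2 - c - 42)/(c - 1)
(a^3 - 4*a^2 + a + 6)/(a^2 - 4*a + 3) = (a^2 - a - 2)/(a - 1)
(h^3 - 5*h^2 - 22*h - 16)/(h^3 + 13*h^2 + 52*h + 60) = (h^2 - 7*h - 8)/(h^2 + 11*h + 30)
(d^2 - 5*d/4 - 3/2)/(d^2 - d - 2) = (d + 3/4)/(d + 1)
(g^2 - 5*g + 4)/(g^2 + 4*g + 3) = (g^2 - 5*g + 4)/(g^2 + 4*g + 3)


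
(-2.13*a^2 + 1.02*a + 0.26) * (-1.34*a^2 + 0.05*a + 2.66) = 2.8542*a^4 - 1.4733*a^3 - 5.9632*a^2 + 2.7262*a + 0.6916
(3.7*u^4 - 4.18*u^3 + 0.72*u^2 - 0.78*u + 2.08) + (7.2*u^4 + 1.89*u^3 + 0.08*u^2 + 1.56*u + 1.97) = 10.9*u^4 - 2.29*u^3 + 0.8*u^2 + 0.78*u + 4.05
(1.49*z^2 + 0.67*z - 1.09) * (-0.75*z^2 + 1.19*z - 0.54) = -1.1175*z^4 + 1.2706*z^3 + 0.8102*z^2 - 1.6589*z + 0.5886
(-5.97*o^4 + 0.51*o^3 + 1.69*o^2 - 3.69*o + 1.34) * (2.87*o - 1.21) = -17.1339*o^5 + 8.6874*o^4 + 4.2332*o^3 - 12.6352*o^2 + 8.3107*o - 1.6214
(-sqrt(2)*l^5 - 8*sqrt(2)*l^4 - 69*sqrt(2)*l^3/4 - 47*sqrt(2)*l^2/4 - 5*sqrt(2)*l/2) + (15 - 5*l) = -sqrt(2)*l^5 - 8*sqrt(2)*l^4 - 69*sqrt(2)*l^3/4 - 47*sqrt(2)*l^2/4 - 5*l - 5*sqrt(2)*l/2 + 15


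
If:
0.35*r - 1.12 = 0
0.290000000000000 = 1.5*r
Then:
No Solution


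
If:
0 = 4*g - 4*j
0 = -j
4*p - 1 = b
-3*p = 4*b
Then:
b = -3/19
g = 0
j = 0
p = 4/19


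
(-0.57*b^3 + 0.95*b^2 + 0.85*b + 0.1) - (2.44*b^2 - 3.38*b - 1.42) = -0.57*b^3 - 1.49*b^2 + 4.23*b + 1.52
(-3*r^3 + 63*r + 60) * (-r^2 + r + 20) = 3*r^5 - 3*r^4 - 123*r^3 + 3*r^2 + 1320*r + 1200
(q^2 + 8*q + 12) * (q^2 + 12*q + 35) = q^4 + 20*q^3 + 143*q^2 + 424*q + 420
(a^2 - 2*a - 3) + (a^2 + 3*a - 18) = 2*a^2 + a - 21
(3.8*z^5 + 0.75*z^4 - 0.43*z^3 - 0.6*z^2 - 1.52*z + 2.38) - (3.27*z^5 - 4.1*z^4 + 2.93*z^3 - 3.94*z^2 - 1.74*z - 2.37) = 0.53*z^5 + 4.85*z^4 - 3.36*z^3 + 3.34*z^2 + 0.22*z + 4.75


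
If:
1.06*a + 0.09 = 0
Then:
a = -0.08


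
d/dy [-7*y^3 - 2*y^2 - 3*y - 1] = -21*y^2 - 4*y - 3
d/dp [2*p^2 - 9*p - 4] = 4*p - 9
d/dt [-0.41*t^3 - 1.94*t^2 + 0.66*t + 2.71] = -1.23*t^2 - 3.88*t + 0.66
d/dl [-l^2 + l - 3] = 1 - 2*l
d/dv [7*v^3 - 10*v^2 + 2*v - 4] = 21*v^2 - 20*v + 2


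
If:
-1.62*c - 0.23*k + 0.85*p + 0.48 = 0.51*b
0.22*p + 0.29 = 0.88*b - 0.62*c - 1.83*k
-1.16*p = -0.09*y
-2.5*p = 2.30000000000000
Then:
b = 1.62016304971868*k - 0.0260236536915834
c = -0.652026639108968*k - 0.178227121368699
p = -0.92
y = -11.86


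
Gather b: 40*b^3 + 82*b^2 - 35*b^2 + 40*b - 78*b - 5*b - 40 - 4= 40*b^3 + 47*b^2 - 43*b - 44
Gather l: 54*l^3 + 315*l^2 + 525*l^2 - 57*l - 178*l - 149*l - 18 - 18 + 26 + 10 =54*l^3 + 840*l^2 - 384*l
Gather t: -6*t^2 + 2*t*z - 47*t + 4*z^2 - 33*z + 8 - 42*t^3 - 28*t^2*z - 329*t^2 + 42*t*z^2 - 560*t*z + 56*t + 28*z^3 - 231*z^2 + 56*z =-42*t^3 + t^2*(-28*z - 335) + t*(42*z^2 - 558*z + 9) + 28*z^3 - 227*z^2 + 23*z + 8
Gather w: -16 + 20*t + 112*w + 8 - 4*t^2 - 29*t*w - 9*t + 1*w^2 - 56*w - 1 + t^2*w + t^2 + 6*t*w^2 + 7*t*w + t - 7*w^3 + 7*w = -3*t^2 + 12*t - 7*w^3 + w^2*(6*t + 1) + w*(t^2 - 22*t + 63) - 9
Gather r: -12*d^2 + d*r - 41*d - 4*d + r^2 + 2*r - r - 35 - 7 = -12*d^2 - 45*d + r^2 + r*(d + 1) - 42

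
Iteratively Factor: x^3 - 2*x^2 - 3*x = (x + 1)*(x^2 - 3*x) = (x - 3)*(x + 1)*(x)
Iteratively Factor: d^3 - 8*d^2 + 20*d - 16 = (d - 2)*(d^2 - 6*d + 8) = (d - 2)^2*(d - 4)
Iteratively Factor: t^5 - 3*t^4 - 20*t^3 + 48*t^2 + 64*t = (t - 4)*(t^4 + t^3 - 16*t^2 - 16*t) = (t - 4)*(t + 1)*(t^3 - 16*t) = (t - 4)^2*(t + 1)*(t^2 + 4*t) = (t - 4)^2*(t + 1)*(t + 4)*(t)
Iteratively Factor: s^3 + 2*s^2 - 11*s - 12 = (s + 4)*(s^2 - 2*s - 3) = (s - 3)*(s + 4)*(s + 1)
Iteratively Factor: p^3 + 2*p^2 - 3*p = (p - 1)*(p^2 + 3*p) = p*(p - 1)*(p + 3)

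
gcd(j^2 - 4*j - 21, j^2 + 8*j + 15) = j + 3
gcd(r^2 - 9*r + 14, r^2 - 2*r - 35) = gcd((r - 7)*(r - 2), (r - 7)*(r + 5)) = r - 7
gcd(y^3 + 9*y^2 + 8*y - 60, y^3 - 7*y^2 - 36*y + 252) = y + 6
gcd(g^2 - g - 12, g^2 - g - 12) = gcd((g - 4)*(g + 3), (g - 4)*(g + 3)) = g^2 - g - 12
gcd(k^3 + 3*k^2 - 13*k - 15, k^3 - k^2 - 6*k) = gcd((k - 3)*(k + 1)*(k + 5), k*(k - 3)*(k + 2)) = k - 3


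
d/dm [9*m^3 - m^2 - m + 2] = 27*m^2 - 2*m - 1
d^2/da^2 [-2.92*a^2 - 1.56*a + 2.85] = -5.84000000000000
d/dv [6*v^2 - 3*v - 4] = 12*v - 3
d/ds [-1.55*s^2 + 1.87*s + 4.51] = 1.87 - 3.1*s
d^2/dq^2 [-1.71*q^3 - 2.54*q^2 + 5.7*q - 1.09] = -10.26*q - 5.08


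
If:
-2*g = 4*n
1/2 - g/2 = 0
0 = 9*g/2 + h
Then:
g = 1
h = -9/2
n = -1/2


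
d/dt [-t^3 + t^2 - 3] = t*(2 - 3*t)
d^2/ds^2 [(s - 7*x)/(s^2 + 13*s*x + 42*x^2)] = 2*((s - 7*x)*(2*s + 13*x)^2 - 3*(s + 2*x)*(s^2 + 13*s*x + 42*x^2))/(s^2 + 13*s*x + 42*x^2)^3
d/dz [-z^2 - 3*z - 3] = -2*z - 3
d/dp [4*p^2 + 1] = 8*p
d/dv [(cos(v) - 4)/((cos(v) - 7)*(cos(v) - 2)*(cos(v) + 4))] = (83*cos(v) - 17*cos(2*v) + cos(3*v) + 47)*sin(v)/(2*(cos(v) - 7)^2*(cos(v) - 2)^2*(cos(v) + 4)^2)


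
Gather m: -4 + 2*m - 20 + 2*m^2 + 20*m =2*m^2 + 22*m - 24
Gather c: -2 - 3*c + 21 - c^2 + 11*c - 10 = -c^2 + 8*c + 9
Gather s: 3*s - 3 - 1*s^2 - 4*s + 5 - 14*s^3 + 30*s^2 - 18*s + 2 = -14*s^3 + 29*s^2 - 19*s + 4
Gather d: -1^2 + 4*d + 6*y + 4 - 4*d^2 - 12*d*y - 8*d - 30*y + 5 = -4*d^2 + d*(-12*y - 4) - 24*y + 8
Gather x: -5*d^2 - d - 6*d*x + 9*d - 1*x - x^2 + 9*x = -5*d^2 + 8*d - x^2 + x*(8 - 6*d)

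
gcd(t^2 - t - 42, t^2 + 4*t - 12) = t + 6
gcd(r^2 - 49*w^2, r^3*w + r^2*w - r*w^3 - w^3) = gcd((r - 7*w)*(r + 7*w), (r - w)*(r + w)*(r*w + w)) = 1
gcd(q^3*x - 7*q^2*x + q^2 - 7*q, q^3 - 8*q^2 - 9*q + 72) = 1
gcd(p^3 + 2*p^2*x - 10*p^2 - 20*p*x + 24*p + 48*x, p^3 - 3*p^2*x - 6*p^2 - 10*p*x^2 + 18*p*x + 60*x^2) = p^2 + 2*p*x - 6*p - 12*x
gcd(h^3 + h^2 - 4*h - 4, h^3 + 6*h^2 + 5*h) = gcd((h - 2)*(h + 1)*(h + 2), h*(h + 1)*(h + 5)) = h + 1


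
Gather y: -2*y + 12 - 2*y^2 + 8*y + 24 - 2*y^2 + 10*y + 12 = -4*y^2 + 16*y + 48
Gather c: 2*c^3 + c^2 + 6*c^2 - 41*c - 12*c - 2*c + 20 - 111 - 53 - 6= 2*c^3 + 7*c^2 - 55*c - 150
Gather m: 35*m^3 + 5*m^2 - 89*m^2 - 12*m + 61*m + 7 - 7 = 35*m^3 - 84*m^2 + 49*m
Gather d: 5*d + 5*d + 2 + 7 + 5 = 10*d + 14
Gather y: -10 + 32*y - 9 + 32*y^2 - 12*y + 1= 32*y^2 + 20*y - 18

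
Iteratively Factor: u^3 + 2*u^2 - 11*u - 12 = (u - 3)*(u^2 + 5*u + 4) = (u - 3)*(u + 4)*(u + 1)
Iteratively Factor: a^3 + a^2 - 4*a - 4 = (a - 2)*(a^2 + 3*a + 2) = (a - 2)*(a + 1)*(a + 2)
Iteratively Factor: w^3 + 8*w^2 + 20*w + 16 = (w + 2)*(w^2 + 6*w + 8) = (w + 2)^2*(w + 4)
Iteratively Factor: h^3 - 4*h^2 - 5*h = (h + 1)*(h^2 - 5*h) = h*(h + 1)*(h - 5)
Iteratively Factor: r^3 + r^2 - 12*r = (r - 3)*(r^2 + 4*r) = r*(r - 3)*(r + 4)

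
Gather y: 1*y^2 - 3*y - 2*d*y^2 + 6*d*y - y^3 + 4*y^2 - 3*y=-y^3 + y^2*(5 - 2*d) + y*(6*d - 6)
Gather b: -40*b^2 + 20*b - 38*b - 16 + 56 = -40*b^2 - 18*b + 40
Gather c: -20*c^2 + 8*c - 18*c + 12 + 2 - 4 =-20*c^2 - 10*c + 10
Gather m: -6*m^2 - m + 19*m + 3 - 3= -6*m^2 + 18*m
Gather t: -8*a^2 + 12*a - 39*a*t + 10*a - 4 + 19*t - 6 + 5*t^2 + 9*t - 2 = -8*a^2 + 22*a + 5*t^2 + t*(28 - 39*a) - 12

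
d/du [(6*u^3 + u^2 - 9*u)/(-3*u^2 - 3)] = (-6*u^4 - 27*u^2 - 2*u + 9)/(3*(u^4 + 2*u^2 + 1))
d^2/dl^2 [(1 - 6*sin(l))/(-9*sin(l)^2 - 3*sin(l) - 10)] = 9*(-54*sin(l)^5 + 54*sin(l)^4 + 477*sin(l)^3 - 73*sin(l)^2 - 448*sin(l) - 22)/(9*sin(l)^2 + 3*sin(l) + 10)^3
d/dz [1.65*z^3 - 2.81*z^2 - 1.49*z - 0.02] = 4.95*z^2 - 5.62*z - 1.49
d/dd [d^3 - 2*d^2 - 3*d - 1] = 3*d^2 - 4*d - 3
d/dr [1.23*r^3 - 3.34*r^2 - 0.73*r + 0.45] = 3.69*r^2 - 6.68*r - 0.73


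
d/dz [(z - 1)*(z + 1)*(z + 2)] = 3*z^2 + 4*z - 1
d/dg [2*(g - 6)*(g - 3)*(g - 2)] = 6*g^2 - 44*g + 72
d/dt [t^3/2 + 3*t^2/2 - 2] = 3*t*(t + 2)/2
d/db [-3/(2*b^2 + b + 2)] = 3*(4*b + 1)/(2*b^2 + b + 2)^2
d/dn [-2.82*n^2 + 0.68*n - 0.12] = 0.68 - 5.64*n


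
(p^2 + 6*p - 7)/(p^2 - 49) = (p - 1)/(p - 7)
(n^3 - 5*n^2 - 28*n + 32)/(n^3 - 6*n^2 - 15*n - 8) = (n^2 + 3*n - 4)/(n^2 + 2*n + 1)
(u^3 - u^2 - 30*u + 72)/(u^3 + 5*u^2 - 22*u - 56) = (u^2 + 3*u - 18)/(u^2 + 9*u + 14)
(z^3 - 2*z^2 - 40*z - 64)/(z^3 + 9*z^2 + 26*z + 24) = (z - 8)/(z + 3)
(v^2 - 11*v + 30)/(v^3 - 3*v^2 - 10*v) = (v - 6)/(v*(v + 2))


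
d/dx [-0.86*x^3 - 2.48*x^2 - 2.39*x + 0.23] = -2.58*x^2 - 4.96*x - 2.39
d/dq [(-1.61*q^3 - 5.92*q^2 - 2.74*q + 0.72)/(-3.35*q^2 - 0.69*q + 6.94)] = (5.3935*q^4 + 2.2218*q^3 - 38.6144*q^2 - 77.3456*q - 18.5188)/(11.2225*q^4 + 4.623*q^3 - 46.0219*q^2 - 9.5772*q + 48.1636)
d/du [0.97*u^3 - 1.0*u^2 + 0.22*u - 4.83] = 2.91*u^2 - 2.0*u + 0.22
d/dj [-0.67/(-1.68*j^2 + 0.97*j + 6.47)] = (0.6499 - 2.2512*j)/(-1.68*j^2 + 0.97*j + 6.47)^2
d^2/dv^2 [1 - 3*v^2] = -6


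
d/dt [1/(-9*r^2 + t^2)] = -2*t/(9*r^2 - t^2)^2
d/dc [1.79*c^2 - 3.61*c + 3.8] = 3.58*c - 3.61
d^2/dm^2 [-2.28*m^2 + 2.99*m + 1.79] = -4.56000000000000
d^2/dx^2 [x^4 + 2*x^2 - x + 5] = 12*x^2 + 4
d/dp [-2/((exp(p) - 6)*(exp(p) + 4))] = 4*(exp(p) - 1)*exp(p)/((exp(p) - 6)^2*(exp(p) + 4)^2)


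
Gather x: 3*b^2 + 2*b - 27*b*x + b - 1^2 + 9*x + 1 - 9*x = 3*b^2 - 27*b*x + 3*b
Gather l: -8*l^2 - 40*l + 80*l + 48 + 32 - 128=-8*l^2 + 40*l - 48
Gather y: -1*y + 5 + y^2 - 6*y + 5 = y^2 - 7*y + 10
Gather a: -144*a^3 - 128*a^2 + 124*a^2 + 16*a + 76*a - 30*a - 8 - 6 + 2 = -144*a^3 - 4*a^2 + 62*a - 12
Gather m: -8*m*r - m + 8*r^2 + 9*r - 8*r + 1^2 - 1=m*(-8*r - 1) + 8*r^2 + r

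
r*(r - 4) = r^2 - 4*r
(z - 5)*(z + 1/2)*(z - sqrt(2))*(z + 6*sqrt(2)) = z^4 - 9*z^3/2 + 5*sqrt(2)*z^3 - 45*sqrt(2)*z^2/2 - 29*z^2/2 - 25*sqrt(2)*z/2 + 54*z + 30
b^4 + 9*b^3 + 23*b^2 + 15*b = b*(b + 1)*(b + 3)*(b + 5)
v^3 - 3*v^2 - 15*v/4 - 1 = (v - 4)*(v + 1/2)^2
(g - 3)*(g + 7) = g^2 + 4*g - 21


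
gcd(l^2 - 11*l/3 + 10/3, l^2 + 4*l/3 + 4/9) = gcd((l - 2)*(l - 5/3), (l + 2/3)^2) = 1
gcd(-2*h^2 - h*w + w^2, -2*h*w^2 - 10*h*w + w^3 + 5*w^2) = -2*h + w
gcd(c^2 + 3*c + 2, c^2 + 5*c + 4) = c + 1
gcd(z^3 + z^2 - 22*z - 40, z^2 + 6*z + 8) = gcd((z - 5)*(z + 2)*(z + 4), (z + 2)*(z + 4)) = z^2 + 6*z + 8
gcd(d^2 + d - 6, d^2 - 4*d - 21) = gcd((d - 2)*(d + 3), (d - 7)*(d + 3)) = d + 3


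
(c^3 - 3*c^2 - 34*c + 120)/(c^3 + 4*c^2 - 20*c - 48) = (c - 5)/(c + 2)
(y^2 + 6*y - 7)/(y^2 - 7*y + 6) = (y + 7)/(y - 6)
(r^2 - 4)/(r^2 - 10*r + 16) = (r + 2)/(r - 8)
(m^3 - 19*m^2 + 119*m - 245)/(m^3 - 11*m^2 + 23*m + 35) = (m - 7)/(m + 1)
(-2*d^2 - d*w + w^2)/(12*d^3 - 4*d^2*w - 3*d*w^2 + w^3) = (d + w)/(-6*d^2 - d*w + w^2)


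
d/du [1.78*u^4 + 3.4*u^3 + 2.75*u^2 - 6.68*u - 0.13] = 7.12*u^3 + 10.2*u^2 + 5.5*u - 6.68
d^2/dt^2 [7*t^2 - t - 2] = 14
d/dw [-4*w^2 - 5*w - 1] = -8*w - 5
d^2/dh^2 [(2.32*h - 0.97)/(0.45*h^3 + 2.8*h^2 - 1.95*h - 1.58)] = (2.8188*h^5 + 15.1821*h^4 + 20.894*h^3 - 20.72751*h^2 + 89.22126*h - 30.25525)/(0.091125*h^9 + 1.701*h^8 + 9.399375*h^7 + 6.25015*h^6 - 52.675425*h^5 + 3.09809999999999*h^4 + 47.716065*h^3 + 2.94591*h^2 - 14.60394*h - 3.944312)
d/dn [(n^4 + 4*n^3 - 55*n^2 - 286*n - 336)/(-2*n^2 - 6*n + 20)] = (-2*n^5 - 13*n^4 + 16*n^3 - n^2 - 1772*n - 3868)/(2*(n^4 + 6*n^3 - 11*n^2 - 60*n + 100))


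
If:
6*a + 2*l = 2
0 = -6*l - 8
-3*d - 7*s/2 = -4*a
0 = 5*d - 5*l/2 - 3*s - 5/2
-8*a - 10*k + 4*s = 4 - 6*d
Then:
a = 7/9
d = 77/318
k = -961/1590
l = -4/3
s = 325/477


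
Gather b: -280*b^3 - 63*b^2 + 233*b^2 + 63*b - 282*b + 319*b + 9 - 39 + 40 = -280*b^3 + 170*b^2 + 100*b + 10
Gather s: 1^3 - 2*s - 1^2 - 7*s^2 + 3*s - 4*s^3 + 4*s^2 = -4*s^3 - 3*s^2 + s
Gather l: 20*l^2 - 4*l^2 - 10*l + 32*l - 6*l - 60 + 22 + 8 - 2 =16*l^2 + 16*l - 32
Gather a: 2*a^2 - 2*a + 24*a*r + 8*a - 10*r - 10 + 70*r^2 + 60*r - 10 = 2*a^2 + a*(24*r + 6) + 70*r^2 + 50*r - 20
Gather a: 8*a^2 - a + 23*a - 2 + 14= 8*a^2 + 22*a + 12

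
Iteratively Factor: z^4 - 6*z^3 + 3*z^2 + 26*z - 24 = (z - 4)*(z^3 - 2*z^2 - 5*z + 6) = (z - 4)*(z - 3)*(z^2 + z - 2) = (z - 4)*(z - 3)*(z - 1)*(z + 2)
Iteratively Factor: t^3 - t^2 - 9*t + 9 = (t - 3)*(t^2 + 2*t - 3) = (t - 3)*(t + 3)*(t - 1)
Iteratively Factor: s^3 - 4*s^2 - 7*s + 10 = (s + 2)*(s^2 - 6*s + 5) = (s - 5)*(s + 2)*(s - 1)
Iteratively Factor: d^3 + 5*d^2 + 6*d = (d + 3)*(d^2 + 2*d) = (d + 2)*(d + 3)*(d)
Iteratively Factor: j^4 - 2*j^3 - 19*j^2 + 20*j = (j + 4)*(j^3 - 6*j^2 + 5*j) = (j - 5)*(j + 4)*(j^2 - j) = (j - 5)*(j - 1)*(j + 4)*(j)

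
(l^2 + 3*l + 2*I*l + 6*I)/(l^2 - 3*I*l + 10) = (l + 3)/(l - 5*I)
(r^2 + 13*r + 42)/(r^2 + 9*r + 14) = (r + 6)/(r + 2)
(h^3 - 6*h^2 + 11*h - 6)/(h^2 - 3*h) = h - 3 + 2/h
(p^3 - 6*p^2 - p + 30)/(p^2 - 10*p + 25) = (p^2 - p - 6)/(p - 5)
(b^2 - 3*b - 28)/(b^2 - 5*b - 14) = (b + 4)/(b + 2)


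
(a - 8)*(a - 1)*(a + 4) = a^3 - 5*a^2 - 28*a + 32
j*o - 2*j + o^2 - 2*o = (j + o)*(o - 2)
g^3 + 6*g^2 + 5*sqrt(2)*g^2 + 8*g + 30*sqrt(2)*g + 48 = (g + 6)*(g + sqrt(2))*(g + 4*sqrt(2))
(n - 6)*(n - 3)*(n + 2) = n^3 - 7*n^2 + 36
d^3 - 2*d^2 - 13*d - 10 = (d - 5)*(d + 1)*(d + 2)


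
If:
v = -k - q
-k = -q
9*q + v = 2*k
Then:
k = 0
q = 0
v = 0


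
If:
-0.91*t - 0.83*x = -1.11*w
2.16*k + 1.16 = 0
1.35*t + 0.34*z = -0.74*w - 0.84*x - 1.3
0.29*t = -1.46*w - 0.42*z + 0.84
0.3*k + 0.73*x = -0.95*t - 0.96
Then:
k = -0.54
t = -15.84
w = 1.61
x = 19.51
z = 7.34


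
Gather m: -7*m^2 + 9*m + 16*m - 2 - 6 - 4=-7*m^2 + 25*m - 12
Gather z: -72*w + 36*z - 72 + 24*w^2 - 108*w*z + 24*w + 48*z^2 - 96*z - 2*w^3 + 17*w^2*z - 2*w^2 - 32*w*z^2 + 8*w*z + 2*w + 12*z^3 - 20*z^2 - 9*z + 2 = -2*w^3 + 22*w^2 - 46*w + 12*z^3 + z^2*(28 - 32*w) + z*(17*w^2 - 100*w - 69) - 70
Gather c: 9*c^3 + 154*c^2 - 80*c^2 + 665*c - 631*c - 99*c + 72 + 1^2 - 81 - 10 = 9*c^3 + 74*c^2 - 65*c - 18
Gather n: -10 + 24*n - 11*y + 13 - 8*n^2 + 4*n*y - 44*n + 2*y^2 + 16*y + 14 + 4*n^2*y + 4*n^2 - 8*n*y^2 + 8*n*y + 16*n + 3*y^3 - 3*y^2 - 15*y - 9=n^2*(4*y - 4) + n*(-8*y^2 + 12*y - 4) + 3*y^3 - y^2 - 10*y + 8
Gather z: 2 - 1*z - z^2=-z^2 - z + 2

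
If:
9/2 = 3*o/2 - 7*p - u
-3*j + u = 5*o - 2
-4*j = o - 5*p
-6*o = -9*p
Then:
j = -5/34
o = -30/119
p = -20/119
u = -881/238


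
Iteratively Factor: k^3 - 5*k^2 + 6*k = (k - 3)*(k^2 - 2*k) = (k - 3)*(k - 2)*(k)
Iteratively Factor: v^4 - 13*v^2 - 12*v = (v + 1)*(v^3 - v^2 - 12*v) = v*(v + 1)*(v^2 - v - 12) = v*(v + 1)*(v + 3)*(v - 4)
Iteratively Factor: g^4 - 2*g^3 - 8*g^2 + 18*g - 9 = (g - 1)*(g^3 - g^2 - 9*g + 9) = (g - 1)^2*(g^2 - 9) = (g - 3)*(g - 1)^2*(g + 3)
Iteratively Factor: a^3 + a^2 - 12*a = (a)*(a^2 + a - 12) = a*(a + 4)*(a - 3)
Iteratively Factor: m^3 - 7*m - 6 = (m - 3)*(m^2 + 3*m + 2) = (m - 3)*(m + 1)*(m + 2)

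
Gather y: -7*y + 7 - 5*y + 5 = 12 - 12*y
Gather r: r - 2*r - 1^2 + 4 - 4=-r - 1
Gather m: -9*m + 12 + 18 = 30 - 9*m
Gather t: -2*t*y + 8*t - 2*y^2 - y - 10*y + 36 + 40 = t*(8 - 2*y) - 2*y^2 - 11*y + 76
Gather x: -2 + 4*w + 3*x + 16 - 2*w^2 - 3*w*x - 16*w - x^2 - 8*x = -2*w^2 - 12*w - x^2 + x*(-3*w - 5) + 14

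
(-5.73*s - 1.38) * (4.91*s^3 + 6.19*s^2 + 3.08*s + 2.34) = -28.1343*s^4 - 42.2445*s^3 - 26.1906*s^2 - 17.6586*s - 3.2292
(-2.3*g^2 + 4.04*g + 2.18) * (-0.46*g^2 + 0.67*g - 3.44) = 1.058*g^4 - 3.3994*g^3 + 9.616*g^2 - 12.437*g - 7.4992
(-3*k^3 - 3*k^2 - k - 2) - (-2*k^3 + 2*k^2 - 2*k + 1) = -k^3 - 5*k^2 + k - 3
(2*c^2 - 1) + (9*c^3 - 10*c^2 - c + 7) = 9*c^3 - 8*c^2 - c + 6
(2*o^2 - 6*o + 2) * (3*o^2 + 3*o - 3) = 6*o^4 - 12*o^3 - 18*o^2 + 24*o - 6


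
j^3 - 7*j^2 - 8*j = j*(j - 8)*(j + 1)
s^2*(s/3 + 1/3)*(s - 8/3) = s^4/3 - 5*s^3/9 - 8*s^2/9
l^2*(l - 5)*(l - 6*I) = l^4 - 5*l^3 - 6*I*l^3 + 30*I*l^2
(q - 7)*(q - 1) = q^2 - 8*q + 7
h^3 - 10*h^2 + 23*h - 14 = (h - 7)*(h - 2)*(h - 1)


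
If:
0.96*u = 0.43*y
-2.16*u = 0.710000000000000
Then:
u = -0.33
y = -0.73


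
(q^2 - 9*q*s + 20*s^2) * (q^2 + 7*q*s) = q^4 - 2*q^3*s - 43*q^2*s^2 + 140*q*s^3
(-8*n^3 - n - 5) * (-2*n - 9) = 16*n^4 + 72*n^3 + 2*n^2 + 19*n + 45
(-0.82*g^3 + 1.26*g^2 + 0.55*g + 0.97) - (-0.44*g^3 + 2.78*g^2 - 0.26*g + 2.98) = -0.38*g^3 - 1.52*g^2 + 0.81*g - 2.01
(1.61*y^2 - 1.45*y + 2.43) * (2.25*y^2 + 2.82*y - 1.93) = 3.6225*y^4 + 1.2777*y^3 - 1.7288*y^2 + 9.6511*y - 4.6899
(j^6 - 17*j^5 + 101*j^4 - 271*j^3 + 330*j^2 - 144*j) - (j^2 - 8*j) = j^6 - 17*j^5 + 101*j^4 - 271*j^3 + 329*j^2 - 136*j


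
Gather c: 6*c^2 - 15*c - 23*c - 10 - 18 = 6*c^2 - 38*c - 28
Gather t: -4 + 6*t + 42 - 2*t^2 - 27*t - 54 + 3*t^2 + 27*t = t^2 + 6*t - 16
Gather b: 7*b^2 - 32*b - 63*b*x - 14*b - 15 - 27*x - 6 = 7*b^2 + b*(-63*x - 46) - 27*x - 21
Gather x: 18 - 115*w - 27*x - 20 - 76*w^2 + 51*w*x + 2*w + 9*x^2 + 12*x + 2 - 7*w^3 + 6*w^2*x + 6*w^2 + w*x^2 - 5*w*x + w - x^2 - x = -7*w^3 - 70*w^2 - 112*w + x^2*(w + 8) + x*(6*w^2 + 46*w - 16)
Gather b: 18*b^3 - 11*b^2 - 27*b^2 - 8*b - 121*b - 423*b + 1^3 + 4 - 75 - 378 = 18*b^3 - 38*b^2 - 552*b - 448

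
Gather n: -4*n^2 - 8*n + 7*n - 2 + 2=-4*n^2 - n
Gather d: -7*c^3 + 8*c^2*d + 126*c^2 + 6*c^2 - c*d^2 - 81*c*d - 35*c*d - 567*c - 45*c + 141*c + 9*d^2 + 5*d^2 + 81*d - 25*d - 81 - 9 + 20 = -7*c^3 + 132*c^2 - 471*c + d^2*(14 - c) + d*(8*c^2 - 116*c + 56) - 70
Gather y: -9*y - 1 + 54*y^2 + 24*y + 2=54*y^2 + 15*y + 1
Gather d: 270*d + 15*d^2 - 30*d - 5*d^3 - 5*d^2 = -5*d^3 + 10*d^2 + 240*d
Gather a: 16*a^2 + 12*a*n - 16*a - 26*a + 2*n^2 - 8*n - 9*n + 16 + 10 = 16*a^2 + a*(12*n - 42) + 2*n^2 - 17*n + 26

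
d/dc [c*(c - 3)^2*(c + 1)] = 4*c^3 - 15*c^2 + 6*c + 9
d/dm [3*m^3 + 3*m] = 9*m^2 + 3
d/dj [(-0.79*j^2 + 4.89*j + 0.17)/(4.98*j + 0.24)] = (-3.9342*j^2 - 0.379200000000001*j + 0.327)/(24.8004*j^2 + 2.3904*j + 0.0576)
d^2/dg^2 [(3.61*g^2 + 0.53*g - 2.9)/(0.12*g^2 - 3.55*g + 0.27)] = (3.090984*g^3 - 0.952343999999982*g^2 + 7.309368*g - 71.364232)/(0.001728*g^6 - 0.15336*g^5 + 4.548564*g^4 - 45.428995*g^3 + 10.234269*g^2 - 0.776385*g + 0.019683)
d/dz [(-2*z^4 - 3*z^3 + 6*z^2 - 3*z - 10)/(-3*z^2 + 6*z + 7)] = (12*z^5 - 27*z^4 - 92*z^3 - 36*z^2 + 24*z + 39)/(9*z^4 - 36*z^3 - 6*z^2 + 84*z + 49)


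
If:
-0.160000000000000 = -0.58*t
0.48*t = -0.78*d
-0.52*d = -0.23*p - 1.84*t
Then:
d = -0.17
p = -2.59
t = 0.28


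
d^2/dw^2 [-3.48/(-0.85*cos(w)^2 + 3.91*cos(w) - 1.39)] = (-10.0572*(1 - cos(w)^2)^2 + 34.69734*cos(w)^3 - 41.784708*cos(w)^2 - 88.308132*cos(w) + 108.239136)/(0.85*cos(w)^2 - 3.91*cos(w) + 1.39)^3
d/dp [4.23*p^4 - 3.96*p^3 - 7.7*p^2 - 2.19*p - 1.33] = 16.92*p^3 - 11.88*p^2 - 15.4*p - 2.19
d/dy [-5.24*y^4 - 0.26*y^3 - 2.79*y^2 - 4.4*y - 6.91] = -20.96*y^3 - 0.78*y^2 - 5.58*y - 4.4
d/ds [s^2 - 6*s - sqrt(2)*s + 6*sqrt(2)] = 2*s - 6 - sqrt(2)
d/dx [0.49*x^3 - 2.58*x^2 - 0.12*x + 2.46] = 1.47*x^2 - 5.16*x - 0.12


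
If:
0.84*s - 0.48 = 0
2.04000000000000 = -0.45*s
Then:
No Solution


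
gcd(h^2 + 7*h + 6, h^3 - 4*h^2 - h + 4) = h + 1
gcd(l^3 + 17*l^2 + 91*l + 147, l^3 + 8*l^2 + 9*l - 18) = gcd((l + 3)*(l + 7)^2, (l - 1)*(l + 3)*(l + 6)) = l + 3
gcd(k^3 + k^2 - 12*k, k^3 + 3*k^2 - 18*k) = k^2 - 3*k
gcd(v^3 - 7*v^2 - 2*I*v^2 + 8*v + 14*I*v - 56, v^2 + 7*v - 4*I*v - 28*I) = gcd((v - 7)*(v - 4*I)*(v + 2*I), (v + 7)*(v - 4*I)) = v - 4*I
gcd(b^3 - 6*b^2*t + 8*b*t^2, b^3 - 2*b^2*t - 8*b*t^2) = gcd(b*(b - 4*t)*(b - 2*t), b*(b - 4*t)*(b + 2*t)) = -b^2 + 4*b*t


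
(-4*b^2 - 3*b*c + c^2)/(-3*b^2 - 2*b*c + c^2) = (4*b - c)/(3*b - c)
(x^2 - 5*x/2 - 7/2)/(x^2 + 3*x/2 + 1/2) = (2*x - 7)/(2*x + 1)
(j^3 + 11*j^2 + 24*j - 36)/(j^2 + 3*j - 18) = (j^2 + 5*j - 6)/(j - 3)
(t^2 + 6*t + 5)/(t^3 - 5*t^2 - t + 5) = (t + 5)/(t^2 - 6*t + 5)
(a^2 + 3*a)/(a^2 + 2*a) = (a + 3)/(a + 2)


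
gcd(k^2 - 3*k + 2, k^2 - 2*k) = k - 2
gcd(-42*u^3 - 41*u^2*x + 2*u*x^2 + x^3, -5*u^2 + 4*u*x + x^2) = 1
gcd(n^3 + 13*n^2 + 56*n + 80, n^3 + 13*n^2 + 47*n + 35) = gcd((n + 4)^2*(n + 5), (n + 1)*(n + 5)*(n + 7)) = n + 5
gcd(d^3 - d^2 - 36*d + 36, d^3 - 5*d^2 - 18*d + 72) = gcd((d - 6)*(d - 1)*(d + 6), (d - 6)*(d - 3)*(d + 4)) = d - 6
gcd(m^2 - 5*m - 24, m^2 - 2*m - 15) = m + 3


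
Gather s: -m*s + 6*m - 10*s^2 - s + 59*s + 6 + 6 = 6*m - 10*s^2 + s*(58 - m) + 12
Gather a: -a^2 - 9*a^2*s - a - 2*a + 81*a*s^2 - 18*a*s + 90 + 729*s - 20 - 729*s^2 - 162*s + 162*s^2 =a^2*(-9*s - 1) + a*(81*s^2 - 18*s - 3) - 567*s^2 + 567*s + 70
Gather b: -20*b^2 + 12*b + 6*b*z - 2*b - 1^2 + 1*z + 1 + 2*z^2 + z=-20*b^2 + b*(6*z + 10) + 2*z^2 + 2*z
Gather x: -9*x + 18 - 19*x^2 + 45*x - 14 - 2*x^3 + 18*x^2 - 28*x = -2*x^3 - x^2 + 8*x + 4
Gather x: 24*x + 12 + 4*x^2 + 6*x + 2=4*x^2 + 30*x + 14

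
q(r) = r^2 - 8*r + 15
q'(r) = 2*r - 8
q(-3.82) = 60.15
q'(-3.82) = -15.64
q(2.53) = 1.16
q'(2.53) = -2.94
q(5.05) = 0.10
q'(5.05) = 2.10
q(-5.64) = 91.93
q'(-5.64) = -19.28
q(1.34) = 6.08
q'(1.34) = -5.32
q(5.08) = 0.17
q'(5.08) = 2.16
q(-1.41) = 28.27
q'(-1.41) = -10.82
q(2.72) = 0.64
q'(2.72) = -2.56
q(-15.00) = 360.00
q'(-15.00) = -38.00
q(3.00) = 0.00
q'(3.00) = -2.00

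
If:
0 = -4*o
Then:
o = 0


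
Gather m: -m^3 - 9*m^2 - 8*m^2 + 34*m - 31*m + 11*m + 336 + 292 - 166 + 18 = -m^3 - 17*m^2 + 14*m + 480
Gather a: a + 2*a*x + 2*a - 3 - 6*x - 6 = a*(2*x + 3) - 6*x - 9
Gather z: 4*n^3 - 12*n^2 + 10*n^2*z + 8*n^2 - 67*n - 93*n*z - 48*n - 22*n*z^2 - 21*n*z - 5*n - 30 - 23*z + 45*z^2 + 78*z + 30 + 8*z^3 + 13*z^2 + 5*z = 4*n^3 - 4*n^2 - 120*n + 8*z^3 + z^2*(58 - 22*n) + z*(10*n^2 - 114*n + 60)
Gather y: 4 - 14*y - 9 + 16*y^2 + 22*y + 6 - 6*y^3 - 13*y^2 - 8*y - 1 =-6*y^3 + 3*y^2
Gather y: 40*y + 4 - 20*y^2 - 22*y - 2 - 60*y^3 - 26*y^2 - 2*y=-60*y^3 - 46*y^2 + 16*y + 2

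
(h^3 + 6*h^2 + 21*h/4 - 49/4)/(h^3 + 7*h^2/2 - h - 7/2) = (h + 7/2)/(h + 1)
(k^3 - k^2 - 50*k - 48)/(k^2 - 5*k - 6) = (k^2 - 2*k - 48)/(k - 6)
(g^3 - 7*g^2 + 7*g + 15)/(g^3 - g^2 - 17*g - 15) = (g - 3)/(g + 3)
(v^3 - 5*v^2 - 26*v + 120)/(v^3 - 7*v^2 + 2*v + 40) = (v^2 - v - 30)/(v^2 - 3*v - 10)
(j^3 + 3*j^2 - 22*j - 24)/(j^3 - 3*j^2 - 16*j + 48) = (j^2 + 7*j + 6)/(j^2 + j - 12)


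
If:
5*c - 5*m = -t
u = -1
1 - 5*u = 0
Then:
No Solution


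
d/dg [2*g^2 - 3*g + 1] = 4*g - 3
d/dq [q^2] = 2*q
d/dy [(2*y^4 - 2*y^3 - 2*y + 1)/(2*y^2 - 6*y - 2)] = (2*y^5 - 10*y^4 + 2*y^3 + 4*y^2 - y + 5/2)/(y^4 - 6*y^3 + 7*y^2 + 6*y + 1)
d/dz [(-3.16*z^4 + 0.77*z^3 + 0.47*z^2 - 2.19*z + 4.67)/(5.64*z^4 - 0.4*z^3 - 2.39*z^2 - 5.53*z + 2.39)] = (-3.0788*z^6 + 9.8032*z^5 + 87.8269*z^4 - 145.833*z^3 + 3.2917*z^2 + 24.5692*z + 20.591)/(31.8096*z^8 - 4.512*z^7 - 26.7992*z^6 - 60.4664*z^5 + 37.0953*z^4 + 24.5214*z^3 + 19.1567*z^2 - 26.4334*z + 5.7121)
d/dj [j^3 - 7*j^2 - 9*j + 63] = 3*j^2 - 14*j - 9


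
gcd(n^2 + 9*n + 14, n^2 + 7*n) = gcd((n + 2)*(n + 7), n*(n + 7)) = n + 7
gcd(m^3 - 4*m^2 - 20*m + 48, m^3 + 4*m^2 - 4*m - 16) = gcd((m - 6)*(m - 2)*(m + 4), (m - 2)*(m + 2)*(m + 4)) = m^2 + 2*m - 8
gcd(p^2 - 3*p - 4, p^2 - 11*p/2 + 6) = p - 4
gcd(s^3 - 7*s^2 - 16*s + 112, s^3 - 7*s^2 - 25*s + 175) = s - 7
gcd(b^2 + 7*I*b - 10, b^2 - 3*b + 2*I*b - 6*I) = b + 2*I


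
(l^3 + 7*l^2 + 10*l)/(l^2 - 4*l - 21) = l*(l^2 + 7*l + 10)/(l^2 - 4*l - 21)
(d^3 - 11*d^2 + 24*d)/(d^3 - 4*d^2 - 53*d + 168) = d/(d + 7)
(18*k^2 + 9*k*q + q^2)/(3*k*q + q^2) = (6*k + q)/q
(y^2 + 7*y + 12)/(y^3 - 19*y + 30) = (y^2 + 7*y + 12)/(y^3 - 19*y + 30)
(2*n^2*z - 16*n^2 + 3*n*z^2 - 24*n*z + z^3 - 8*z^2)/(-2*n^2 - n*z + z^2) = (2*n*z - 16*n + z^2 - 8*z)/(-2*n + z)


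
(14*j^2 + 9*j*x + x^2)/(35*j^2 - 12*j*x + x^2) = (14*j^2 + 9*j*x + x^2)/(35*j^2 - 12*j*x + x^2)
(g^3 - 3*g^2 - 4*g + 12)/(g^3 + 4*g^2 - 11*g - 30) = (g - 2)/(g + 5)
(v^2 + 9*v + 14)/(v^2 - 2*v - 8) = (v + 7)/(v - 4)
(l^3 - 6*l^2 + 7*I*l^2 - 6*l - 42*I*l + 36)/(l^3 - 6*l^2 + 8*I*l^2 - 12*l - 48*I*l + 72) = (l + I)/(l + 2*I)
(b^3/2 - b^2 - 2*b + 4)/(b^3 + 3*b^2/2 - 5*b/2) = (b^3 - 2*b^2 - 4*b + 8)/(b*(2*b^2 + 3*b - 5))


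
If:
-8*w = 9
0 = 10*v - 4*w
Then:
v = -9/20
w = -9/8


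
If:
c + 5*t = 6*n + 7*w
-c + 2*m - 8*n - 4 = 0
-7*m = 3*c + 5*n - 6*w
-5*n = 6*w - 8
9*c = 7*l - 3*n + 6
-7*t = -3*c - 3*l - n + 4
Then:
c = 318596/126181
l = 269574/126181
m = 113980/126181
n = -74420/126181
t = 169338/126181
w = 230258/126181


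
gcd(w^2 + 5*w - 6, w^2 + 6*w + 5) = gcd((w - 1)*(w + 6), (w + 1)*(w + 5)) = 1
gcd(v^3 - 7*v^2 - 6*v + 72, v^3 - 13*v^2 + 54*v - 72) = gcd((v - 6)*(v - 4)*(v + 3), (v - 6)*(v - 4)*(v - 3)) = v^2 - 10*v + 24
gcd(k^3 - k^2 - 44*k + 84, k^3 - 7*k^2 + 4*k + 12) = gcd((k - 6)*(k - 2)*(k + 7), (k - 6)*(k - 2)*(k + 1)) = k^2 - 8*k + 12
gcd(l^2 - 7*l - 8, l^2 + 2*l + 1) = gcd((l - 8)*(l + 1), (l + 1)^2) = l + 1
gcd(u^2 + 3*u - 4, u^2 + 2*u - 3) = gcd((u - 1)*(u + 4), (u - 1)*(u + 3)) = u - 1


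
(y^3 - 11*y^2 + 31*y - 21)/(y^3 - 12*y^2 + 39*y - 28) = (y - 3)/(y - 4)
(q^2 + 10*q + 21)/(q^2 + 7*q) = (q + 3)/q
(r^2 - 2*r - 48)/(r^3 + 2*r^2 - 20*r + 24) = (r - 8)/(r^2 - 4*r + 4)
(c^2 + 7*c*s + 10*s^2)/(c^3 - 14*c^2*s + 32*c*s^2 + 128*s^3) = (c + 5*s)/(c^2 - 16*c*s + 64*s^2)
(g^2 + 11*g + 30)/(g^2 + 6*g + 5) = (g + 6)/(g + 1)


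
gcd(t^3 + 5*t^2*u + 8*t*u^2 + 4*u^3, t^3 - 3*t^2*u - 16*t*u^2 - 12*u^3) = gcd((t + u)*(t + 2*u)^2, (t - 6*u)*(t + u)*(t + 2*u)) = t^2 + 3*t*u + 2*u^2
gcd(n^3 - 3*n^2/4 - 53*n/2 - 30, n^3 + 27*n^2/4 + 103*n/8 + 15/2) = n^2 + 21*n/4 + 5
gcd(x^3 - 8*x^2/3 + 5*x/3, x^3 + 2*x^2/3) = x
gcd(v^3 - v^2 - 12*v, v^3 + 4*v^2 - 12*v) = v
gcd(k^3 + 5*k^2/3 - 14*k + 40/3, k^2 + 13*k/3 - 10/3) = k + 5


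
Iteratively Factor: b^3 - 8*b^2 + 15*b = (b - 3)*(b^2 - 5*b) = b*(b - 3)*(b - 5)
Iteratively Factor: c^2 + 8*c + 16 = (c + 4)*(c + 4)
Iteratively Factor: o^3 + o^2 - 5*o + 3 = (o - 1)*(o^2 + 2*o - 3) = (o - 1)*(o + 3)*(o - 1)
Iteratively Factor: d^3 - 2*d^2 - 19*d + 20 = (d - 1)*(d^2 - d - 20) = (d - 1)*(d + 4)*(d - 5)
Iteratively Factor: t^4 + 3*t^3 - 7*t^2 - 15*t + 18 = (t + 3)*(t^3 - 7*t + 6) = (t + 3)^2*(t^2 - 3*t + 2) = (t - 2)*(t + 3)^2*(t - 1)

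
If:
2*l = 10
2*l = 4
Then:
No Solution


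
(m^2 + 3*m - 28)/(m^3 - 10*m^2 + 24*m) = (m + 7)/(m*(m - 6))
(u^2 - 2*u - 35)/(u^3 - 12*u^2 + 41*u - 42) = (u + 5)/(u^2 - 5*u + 6)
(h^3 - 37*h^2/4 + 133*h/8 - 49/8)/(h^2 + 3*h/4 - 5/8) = (4*h^2 - 35*h + 49)/(4*h + 5)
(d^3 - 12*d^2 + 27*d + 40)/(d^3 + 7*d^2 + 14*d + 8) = (d^2 - 13*d + 40)/(d^2 + 6*d + 8)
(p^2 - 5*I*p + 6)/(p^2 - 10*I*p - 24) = (p + I)/(p - 4*I)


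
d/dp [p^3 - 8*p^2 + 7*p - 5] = 3*p^2 - 16*p + 7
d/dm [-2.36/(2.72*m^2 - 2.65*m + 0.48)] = (12.8384*m - 6.254)/(2.72*m^2 - 2.65*m + 0.48)^2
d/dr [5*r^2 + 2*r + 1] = 10*r + 2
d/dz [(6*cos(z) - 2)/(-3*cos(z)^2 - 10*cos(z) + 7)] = 2*(-9*cos(z)^2 + 6*cos(z) - 11)*sin(z)/(-3*sin(z)^2 + 10*cos(z) - 4)^2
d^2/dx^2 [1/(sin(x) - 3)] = (-3*sin(x) + cos(x)^2 + 1)/(sin(x) - 3)^3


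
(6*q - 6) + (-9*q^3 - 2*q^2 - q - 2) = -9*q^3 - 2*q^2 + 5*q - 8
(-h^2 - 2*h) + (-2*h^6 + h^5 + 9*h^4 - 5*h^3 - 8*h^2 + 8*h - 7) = -2*h^6 + h^5 + 9*h^4 - 5*h^3 - 9*h^2 + 6*h - 7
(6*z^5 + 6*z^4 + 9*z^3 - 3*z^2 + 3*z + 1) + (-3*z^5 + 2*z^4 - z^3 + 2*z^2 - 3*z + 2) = 3*z^5 + 8*z^4 + 8*z^3 - z^2 + 3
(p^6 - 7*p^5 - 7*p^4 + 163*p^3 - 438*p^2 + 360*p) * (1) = p^6 - 7*p^5 - 7*p^4 + 163*p^3 - 438*p^2 + 360*p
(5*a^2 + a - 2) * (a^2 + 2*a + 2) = 5*a^4 + 11*a^3 + 10*a^2 - 2*a - 4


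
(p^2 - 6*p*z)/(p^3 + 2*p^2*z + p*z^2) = (p - 6*z)/(p^2 + 2*p*z + z^2)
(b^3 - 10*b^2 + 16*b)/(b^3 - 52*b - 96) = b*(b - 2)/(b^2 + 8*b + 12)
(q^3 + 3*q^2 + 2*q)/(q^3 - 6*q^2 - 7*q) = (q + 2)/(q - 7)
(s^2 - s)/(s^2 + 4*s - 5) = s/(s + 5)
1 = 1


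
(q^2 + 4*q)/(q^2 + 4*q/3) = 3*(q + 4)/(3*q + 4)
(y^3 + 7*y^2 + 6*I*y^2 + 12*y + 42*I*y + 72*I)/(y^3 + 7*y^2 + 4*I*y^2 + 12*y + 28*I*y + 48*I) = (y + 6*I)/(y + 4*I)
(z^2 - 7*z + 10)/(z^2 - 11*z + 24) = (z^2 - 7*z + 10)/(z^2 - 11*z + 24)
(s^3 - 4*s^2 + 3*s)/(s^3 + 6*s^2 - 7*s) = (s - 3)/(s + 7)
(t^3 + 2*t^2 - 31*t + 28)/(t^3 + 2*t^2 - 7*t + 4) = (t^2 + 3*t - 28)/(t^2 + 3*t - 4)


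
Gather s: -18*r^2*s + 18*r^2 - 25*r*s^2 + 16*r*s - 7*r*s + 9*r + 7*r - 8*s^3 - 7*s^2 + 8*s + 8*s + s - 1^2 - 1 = 18*r^2 + 16*r - 8*s^3 + s^2*(-25*r - 7) + s*(-18*r^2 + 9*r + 17) - 2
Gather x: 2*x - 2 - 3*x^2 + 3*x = -3*x^2 + 5*x - 2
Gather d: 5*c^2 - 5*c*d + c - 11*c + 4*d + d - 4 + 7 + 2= 5*c^2 - 10*c + d*(5 - 5*c) + 5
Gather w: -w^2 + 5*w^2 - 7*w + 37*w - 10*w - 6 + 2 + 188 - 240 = 4*w^2 + 20*w - 56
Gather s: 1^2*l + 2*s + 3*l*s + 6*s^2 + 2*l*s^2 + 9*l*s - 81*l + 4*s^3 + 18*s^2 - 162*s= -80*l + 4*s^3 + s^2*(2*l + 24) + s*(12*l - 160)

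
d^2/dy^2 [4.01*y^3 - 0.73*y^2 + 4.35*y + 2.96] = 24.06*y - 1.46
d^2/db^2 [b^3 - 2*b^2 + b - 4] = 6*b - 4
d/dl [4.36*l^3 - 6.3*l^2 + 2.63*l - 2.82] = 13.08*l^2 - 12.6*l + 2.63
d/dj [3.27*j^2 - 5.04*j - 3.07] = 6.54*j - 5.04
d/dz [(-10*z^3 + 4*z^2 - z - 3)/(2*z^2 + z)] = (-20*z^4 - 20*z^3 + 6*z^2 + 12*z + 3)/(z^2*(4*z^2 + 4*z + 1))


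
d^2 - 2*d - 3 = (d - 3)*(d + 1)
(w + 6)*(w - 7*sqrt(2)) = w^2 - 7*sqrt(2)*w + 6*w - 42*sqrt(2)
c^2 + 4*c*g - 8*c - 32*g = (c - 8)*(c + 4*g)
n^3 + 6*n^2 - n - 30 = (n - 2)*(n + 3)*(n + 5)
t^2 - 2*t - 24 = (t - 6)*(t + 4)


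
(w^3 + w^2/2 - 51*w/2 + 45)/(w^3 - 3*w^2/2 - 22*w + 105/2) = (2*w^2 + 7*w - 30)/(2*w^2 + 3*w - 35)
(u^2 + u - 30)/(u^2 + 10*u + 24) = (u - 5)/(u + 4)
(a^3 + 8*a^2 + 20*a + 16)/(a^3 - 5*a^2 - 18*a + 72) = (a^2 + 4*a + 4)/(a^2 - 9*a + 18)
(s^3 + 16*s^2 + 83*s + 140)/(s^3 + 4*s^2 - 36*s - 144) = (s^2 + 12*s + 35)/(s^2 - 36)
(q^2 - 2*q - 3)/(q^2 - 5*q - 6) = (q - 3)/(q - 6)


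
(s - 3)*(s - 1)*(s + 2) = s^3 - 2*s^2 - 5*s + 6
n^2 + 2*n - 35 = (n - 5)*(n + 7)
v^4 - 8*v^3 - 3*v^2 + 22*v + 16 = (v - 8)*(v - 2)*(v + 1)^2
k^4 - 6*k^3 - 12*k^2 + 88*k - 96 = (k - 6)*(k - 2)^2*(k + 4)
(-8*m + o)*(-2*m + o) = 16*m^2 - 10*m*o + o^2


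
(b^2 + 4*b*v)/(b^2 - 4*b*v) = (b + 4*v)/(b - 4*v)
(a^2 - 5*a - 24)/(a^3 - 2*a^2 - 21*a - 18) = (a - 8)/(a^2 - 5*a - 6)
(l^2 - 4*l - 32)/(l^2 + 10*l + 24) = (l - 8)/(l + 6)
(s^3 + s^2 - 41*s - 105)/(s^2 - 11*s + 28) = (s^2 + 8*s + 15)/(s - 4)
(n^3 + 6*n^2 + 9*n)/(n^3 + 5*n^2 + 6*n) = (n + 3)/(n + 2)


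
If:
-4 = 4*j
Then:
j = -1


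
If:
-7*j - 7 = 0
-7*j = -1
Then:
No Solution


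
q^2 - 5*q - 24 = (q - 8)*(q + 3)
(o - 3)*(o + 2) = o^2 - o - 6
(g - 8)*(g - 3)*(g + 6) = g^3 - 5*g^2 - 42*g + 144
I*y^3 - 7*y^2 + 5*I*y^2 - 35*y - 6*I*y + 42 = (y + 6)*(y + 7*I)*(I*y - I)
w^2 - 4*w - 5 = (w - 5)*(w + 1)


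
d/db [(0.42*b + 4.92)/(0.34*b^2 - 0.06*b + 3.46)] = (-0.1428*b^2 - 3.3456*b + 1.7484)/(0.1156*b^4 - 0.0408*b^3 + 2.3564*b^2 - 0.4152*b + 11.9716)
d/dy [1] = 0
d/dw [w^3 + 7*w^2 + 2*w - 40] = 3*w^2 + 14*w + 2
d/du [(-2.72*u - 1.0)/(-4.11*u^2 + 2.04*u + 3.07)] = (11.1792*u^2 - 5.5488*u - (2.72*u + 1.0)*(8.22*u - 2.04) - 8.3504)/(-4.11*u^2 + 2.04*u + 3.07)^2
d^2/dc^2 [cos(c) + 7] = -cos(c)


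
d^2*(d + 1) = d^3 + d^2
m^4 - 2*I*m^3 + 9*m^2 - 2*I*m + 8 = (m - 4*I)*(m - I)*(m + I)*(m + 2*I)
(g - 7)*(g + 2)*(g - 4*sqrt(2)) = g^3 - 4*sqrt(2)*g^2 - 5*g^2 - 14*g + 20*sqrt(2)*g + 56*sqrt(2)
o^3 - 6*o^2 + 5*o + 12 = (o - 4)*(o - 3)*(o + 1)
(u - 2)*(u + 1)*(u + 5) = u^3 + 4*u^2 - 7*u - 10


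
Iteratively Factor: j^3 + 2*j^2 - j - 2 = (j - 1)*(j^2 + 3*j + 2) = (j - 1)*(j + 2)*(j + 1)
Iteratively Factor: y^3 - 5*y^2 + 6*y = (y)*(y^2 - 5*y + 6) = y*(y - 3)*(y - 2)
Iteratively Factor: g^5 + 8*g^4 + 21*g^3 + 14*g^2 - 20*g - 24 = (g + 3)*(g^4 + 5*g^3 + 6*g^2 - 4*g - 8) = (g - 1)*(g + 3)*(g^3 + 6*g^2 + 12*g + 8) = (g - 1)*(g + 2)*(g + 3)*(g^2 + 4*g + 4) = (g - 1)*(g + 2)^2*(g + 3)*(g + 2)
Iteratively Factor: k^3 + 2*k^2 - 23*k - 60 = (k - 5)*(k^2 + 7*k + 12) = (k - 5)*(k + 4)*(k + 3)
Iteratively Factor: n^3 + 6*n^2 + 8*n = (n + 4)*(n^2 + 2*n) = n*(n + 4)*(n + 2)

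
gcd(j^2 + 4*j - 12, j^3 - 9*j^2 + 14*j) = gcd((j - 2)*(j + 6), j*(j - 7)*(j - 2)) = j - 2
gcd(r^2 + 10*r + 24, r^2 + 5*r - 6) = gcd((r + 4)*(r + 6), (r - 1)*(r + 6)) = r + 6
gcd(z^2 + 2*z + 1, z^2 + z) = z + 1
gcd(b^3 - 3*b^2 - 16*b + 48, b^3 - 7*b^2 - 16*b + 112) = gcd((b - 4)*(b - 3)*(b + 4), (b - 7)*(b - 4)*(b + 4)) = b^2 - 16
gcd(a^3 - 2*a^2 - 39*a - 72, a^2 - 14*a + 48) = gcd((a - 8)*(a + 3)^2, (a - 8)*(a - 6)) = a - 8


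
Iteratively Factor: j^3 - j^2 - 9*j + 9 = (j - 3)*(j^2 + 2*j - 3) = (j - 3)*(j - 1)*(j + 3)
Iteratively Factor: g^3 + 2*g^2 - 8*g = (g)*(g^2 + 2*g - 8) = g*(g + 4)*(g - 2)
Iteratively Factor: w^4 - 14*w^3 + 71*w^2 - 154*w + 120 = (w - 3)*(w^3 - 11*w^2 + 38*w - 40) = (w - 4)*(w - 3)*(w^2 - 7*w + 10) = (w - 5)*(w - 4)*(w - 3)*(w - 2)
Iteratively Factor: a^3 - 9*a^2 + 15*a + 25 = (a - 5)*(a^2 - 4*a - 5) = (a - 5)*(a + 1)*(a - 5)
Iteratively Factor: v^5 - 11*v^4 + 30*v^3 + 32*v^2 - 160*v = (v)*(v^4 - 11*v^3 + 30*v^2 + 32*v - 160) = v*(v + 2)*(v^3 - 13*v^2 + 56*v - 80) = v*(v - 4)*(v + 2)*(v^2 - 9*v + 20) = v*(v - 4)^2*(v + 2)*(v - 5)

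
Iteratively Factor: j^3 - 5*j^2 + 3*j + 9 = (j - 3)*(j^2 - 2*j - 3) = (j - 3)^2*(j + 1)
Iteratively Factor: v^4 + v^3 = (v + 1)*(v^3) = v*(v + 1)*(v^2) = v^2*(v + 1)*(v)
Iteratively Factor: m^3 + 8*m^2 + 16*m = (m + 4)*(m^2 + 4*m) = m*(m + 4)*(m + 4)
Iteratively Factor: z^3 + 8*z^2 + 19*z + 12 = (z + 3)*(z^2 + 5*z + 4) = (z + 1)*(z + 3)*(z + 4)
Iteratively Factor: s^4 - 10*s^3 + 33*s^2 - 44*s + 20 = (s - 2)*(s^3 - 8*s^2 + 17*s - 10) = (s - 2)^2*(s^2 - 6*s + 5) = (s - 2)^2*(s - 1)*(s - 5)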